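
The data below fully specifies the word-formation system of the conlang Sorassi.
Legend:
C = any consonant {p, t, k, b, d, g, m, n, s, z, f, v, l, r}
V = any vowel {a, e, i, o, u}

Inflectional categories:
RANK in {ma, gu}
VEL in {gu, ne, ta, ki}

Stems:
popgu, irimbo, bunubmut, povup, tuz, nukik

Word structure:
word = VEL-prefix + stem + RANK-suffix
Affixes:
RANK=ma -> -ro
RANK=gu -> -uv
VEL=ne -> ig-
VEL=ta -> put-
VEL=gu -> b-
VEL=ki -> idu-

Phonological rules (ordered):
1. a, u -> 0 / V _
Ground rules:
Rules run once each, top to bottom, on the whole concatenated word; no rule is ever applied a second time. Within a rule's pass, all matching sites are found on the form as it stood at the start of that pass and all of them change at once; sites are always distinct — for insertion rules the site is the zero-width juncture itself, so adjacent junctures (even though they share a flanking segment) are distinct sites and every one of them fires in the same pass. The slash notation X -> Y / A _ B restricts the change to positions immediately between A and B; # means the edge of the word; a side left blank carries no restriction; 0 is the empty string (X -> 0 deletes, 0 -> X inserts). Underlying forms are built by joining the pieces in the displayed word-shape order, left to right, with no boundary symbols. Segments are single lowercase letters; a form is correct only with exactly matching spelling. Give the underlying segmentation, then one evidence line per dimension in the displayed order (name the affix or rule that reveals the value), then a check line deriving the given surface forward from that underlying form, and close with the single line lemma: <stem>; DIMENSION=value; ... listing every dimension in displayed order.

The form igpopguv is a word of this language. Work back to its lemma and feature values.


underlying: ig-popgu-uv
RANK=gu - signalled by the affix -uv
VEL=ne - signalled by the affix ig-
check: igpopguuv -> igpopguv
lemma: popgu; RANK=gu; VEL=ne


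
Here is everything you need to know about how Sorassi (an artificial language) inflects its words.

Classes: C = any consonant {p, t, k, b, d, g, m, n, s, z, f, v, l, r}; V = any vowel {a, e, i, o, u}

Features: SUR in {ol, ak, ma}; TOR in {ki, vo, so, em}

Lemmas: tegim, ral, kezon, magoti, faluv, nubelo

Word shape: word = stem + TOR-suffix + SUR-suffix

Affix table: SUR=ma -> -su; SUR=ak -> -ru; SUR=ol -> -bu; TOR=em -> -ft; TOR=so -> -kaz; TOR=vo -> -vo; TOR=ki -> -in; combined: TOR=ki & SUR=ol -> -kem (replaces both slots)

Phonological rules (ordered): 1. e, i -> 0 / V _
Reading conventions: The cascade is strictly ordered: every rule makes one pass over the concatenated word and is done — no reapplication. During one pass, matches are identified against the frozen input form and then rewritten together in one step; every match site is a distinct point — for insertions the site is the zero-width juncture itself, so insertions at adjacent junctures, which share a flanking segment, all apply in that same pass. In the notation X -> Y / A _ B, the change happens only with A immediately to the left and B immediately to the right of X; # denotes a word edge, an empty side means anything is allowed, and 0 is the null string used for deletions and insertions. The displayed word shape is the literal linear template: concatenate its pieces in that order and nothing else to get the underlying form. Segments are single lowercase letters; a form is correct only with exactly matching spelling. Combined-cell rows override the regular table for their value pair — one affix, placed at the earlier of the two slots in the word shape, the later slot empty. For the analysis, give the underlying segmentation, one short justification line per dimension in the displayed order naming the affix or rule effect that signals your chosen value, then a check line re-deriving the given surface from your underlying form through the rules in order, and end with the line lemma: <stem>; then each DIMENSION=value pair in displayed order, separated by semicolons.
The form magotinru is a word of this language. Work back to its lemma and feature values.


underlying: magoti-in-ru
SUR=ak - signalled by the affix -ru
TOR=ki - signalled by the affix -in
check: magotiinru -> magotinru
lemma: magoti; SUR=ak; TOR=ki


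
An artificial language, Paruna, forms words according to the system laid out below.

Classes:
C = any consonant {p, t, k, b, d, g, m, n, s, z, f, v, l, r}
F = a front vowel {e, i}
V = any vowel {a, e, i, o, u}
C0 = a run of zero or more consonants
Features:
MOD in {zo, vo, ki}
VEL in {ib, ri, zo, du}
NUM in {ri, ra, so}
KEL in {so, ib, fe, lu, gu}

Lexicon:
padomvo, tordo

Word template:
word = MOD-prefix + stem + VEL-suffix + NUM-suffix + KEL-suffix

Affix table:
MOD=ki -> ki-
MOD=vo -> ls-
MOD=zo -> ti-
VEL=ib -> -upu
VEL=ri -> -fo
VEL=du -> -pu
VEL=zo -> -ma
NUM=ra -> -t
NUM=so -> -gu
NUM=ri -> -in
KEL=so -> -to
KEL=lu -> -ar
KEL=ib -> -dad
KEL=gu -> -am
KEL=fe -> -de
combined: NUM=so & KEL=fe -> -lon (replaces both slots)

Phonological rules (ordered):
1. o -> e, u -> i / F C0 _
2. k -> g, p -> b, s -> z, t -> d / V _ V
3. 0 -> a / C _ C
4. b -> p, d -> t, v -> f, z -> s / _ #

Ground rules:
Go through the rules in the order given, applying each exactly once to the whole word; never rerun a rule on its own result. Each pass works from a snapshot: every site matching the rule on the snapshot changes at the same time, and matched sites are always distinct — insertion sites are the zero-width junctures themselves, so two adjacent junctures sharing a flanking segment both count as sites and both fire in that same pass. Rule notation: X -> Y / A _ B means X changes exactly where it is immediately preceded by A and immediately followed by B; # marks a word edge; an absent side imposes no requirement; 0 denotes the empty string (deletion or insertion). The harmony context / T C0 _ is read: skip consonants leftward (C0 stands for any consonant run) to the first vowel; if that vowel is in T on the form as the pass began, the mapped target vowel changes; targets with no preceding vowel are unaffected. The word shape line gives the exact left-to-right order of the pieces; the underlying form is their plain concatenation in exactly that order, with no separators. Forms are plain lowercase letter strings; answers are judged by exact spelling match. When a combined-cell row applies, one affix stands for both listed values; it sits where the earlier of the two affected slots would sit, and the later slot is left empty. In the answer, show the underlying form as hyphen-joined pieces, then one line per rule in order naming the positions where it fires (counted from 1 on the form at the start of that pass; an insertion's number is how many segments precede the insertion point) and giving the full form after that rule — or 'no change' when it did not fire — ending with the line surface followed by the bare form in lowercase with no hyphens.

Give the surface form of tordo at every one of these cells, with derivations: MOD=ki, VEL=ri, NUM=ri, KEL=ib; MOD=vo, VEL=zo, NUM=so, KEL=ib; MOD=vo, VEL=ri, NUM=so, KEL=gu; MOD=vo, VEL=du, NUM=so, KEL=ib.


cell MOD=ki, VEL=ri, NUM=ri, KEL=ib:
underlying: ki-tordo-fo-in-dad
1. o -> e, u -> i / F C0 _: fires at position(s) 4: kiterdofoindad
2. k -> g, p -> b, s -> z, t -> d / V _ V: fires at position(s) 3: kiderdofoindad
3. 0 -> a / C _ C: inserts after position(s) 5, 11: kideradofoinadad
4. b -> p, d -> t, v -> f, z -> s / _ #: fires at position(s) 16: kideradofoinadat
surface: kideradofoinadat

cell MOD=vo, VEL=zo, NUM=so, KEL=ib:
underlying: ls-tordo-ma-gu-dad
1. o -> e, u -> i / F C0 _: no change
2. k -> g, p -> b, s -> z, t -> d / V _ V: no change
3. 0 -> a / C _ C: inserts after position(s) 1, 2, 5: lasatoradomagudad
4. b -> p, d -> t, v -> f, z -> s / _ #: fires at position(s) 17: lasatoradomagudat
surface: lasatoradomagudat

cell MOD=vo, VEL=ri, NUM=so, KEL=gu:
underlying: ls-tordo-fo-gu-am
1. o -> e, u -> i / F C0 _: no change
2. k -> g, p -> b, s -> z, t -> d / V _ V: no change
3. 0 -> a / C _ C: inserts after position(s) 1, 2, 5: lasatoradofoguam
4. b -> p, d -> t, v -> f, z -> s / _ #: no change
surface: lasatoradofoguam

cell MOD=vo, VEL=du, NUM=so, KEL=ib:
underlying: ls-tordo-pu-gu-dad
1. o -> e, u -> i / F C0 _: no change
2. k -> g, p -> b, s -> z, t -> d / V _ V: fires at position(s) 8: lstordobugudad
3. 0 -> a / C _ C: inserts after position(s) 1, 2, 5: lasatoradobugudad
4. b -> p, d -> t, v -> f, z -> s / _ #: fires at position(s) 17: lasatoradobugudat
surface: lasatoradobugudat


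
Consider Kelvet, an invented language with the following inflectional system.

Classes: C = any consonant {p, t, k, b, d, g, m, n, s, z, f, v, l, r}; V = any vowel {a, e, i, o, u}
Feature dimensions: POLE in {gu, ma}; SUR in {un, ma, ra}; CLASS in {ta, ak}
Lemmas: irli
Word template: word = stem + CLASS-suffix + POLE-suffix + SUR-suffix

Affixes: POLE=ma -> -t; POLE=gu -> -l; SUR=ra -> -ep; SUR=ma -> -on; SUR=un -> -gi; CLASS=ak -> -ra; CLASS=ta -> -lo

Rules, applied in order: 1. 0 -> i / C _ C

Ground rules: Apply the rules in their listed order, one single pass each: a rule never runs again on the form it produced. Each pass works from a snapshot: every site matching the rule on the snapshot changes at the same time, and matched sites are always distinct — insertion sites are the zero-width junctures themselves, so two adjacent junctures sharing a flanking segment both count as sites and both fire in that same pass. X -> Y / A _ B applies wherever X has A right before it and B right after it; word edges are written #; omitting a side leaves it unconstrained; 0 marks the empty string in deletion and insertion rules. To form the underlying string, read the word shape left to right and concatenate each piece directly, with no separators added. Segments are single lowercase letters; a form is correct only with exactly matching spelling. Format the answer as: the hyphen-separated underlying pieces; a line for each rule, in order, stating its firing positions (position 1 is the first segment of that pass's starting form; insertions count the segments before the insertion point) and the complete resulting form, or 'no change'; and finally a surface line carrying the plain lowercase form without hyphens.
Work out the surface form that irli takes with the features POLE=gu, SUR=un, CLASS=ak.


underlying: irli-ra-l-gi
1. 0 -> i / C _ C: inserts after position(s) 2, 7: iriliraligi
surface: iriliraligi


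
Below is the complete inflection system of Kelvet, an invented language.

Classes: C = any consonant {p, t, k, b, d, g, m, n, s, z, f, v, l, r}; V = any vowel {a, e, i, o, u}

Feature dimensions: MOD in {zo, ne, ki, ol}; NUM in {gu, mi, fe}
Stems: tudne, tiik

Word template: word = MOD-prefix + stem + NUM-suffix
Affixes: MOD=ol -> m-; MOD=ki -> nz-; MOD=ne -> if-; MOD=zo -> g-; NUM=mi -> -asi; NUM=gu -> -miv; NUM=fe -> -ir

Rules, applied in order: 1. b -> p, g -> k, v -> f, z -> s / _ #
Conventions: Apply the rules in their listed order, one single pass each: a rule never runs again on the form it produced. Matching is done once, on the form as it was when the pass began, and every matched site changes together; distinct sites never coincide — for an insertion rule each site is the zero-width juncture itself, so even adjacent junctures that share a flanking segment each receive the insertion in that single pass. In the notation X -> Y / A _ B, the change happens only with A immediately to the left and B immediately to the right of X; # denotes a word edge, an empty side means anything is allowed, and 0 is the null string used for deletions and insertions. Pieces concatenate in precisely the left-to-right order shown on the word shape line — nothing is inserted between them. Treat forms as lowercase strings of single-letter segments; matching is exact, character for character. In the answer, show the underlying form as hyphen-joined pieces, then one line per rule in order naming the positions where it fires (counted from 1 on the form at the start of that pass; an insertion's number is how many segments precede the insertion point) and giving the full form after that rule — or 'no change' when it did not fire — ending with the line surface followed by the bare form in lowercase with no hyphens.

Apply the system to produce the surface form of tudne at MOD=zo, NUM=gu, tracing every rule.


underlying: g-tudne-miv
1. b -> p, g -> k, v -> f, z -> s / _ #: fires at position(s) 9: gtudnemif
surface: gtudnemif


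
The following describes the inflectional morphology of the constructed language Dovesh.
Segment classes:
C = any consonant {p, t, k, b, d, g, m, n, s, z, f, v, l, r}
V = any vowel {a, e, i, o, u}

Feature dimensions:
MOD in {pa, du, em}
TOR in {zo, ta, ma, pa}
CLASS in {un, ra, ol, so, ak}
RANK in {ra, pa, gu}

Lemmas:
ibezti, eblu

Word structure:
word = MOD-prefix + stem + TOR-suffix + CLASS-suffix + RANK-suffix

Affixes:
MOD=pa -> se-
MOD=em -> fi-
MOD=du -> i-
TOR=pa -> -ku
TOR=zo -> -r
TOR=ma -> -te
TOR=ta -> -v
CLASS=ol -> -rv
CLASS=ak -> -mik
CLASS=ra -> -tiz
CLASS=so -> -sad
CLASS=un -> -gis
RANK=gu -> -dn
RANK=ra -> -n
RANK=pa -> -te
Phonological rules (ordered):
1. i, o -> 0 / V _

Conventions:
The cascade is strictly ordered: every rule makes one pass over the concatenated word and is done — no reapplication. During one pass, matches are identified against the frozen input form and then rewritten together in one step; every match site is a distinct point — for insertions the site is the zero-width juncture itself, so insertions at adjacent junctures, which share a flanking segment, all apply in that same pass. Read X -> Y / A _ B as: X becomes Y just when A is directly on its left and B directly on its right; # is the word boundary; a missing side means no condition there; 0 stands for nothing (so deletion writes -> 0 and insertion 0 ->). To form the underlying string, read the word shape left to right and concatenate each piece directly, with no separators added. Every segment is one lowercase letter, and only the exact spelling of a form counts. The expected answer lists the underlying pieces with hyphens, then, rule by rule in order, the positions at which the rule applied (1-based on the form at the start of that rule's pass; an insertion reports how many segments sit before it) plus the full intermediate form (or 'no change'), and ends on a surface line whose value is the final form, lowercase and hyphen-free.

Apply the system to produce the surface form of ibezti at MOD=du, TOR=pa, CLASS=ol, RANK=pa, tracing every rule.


underlying: i-ibezti-ku-rv-te
1. i, o -> 0 / V _: fires at position(s) 2: ibeztikurvte
surface: ibeztikurvte


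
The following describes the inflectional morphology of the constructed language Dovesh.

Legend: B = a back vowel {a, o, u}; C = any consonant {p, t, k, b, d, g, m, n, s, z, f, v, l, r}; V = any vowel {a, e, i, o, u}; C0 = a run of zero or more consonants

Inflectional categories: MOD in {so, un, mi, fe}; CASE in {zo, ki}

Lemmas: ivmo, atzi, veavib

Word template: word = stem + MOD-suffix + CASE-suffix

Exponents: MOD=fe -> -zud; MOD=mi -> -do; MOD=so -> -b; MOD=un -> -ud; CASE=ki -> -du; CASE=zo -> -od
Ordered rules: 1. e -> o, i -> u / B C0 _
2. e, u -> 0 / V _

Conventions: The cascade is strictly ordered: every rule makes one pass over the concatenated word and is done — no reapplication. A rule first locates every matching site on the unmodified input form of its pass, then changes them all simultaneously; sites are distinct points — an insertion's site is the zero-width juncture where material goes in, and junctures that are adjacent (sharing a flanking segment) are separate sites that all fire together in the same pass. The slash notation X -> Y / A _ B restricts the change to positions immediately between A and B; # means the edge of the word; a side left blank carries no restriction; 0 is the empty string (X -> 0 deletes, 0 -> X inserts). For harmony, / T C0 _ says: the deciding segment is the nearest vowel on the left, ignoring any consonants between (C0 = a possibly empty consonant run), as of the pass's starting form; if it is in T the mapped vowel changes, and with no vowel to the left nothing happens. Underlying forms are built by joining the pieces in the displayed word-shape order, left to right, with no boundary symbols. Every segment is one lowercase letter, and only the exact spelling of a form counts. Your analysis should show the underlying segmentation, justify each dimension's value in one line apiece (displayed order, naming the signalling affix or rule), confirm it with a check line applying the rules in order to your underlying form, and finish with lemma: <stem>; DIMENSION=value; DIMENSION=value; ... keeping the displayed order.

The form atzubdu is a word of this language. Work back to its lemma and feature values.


underlying: atzi-b-du
MOD=so - signalled by the affix -b
CASE=ki - signalled by the affix -du
check: atzibdu -> atzubdu -> atzubdu
lemma: atzi; MOD=so; CASE=ki


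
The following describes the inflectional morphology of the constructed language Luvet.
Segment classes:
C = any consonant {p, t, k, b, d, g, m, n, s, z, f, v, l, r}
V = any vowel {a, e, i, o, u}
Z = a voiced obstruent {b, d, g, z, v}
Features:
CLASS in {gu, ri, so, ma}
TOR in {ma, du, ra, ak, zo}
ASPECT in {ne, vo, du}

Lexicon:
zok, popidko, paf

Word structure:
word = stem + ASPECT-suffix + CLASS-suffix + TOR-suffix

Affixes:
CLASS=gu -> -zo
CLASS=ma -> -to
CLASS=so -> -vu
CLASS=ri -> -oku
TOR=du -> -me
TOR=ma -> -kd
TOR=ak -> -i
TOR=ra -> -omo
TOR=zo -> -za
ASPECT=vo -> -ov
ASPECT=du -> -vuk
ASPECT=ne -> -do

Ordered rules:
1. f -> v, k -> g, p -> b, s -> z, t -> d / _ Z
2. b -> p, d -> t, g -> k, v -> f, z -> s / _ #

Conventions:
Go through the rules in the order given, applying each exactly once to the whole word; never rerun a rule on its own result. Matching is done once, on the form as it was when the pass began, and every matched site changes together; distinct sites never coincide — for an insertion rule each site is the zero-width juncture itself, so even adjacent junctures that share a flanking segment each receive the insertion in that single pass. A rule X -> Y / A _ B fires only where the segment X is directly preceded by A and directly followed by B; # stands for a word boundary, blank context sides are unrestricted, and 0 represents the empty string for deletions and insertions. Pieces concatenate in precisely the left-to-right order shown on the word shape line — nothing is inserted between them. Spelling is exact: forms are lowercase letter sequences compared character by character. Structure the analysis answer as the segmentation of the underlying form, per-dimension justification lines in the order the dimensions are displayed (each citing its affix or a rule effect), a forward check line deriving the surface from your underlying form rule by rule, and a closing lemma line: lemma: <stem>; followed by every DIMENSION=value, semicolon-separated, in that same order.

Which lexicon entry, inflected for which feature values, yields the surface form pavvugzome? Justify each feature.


underlying: paf-vuk-zo-me
CLASS=gu - signalled by the affix -zo
TOR=du - signalled by the affix -me
ASPECT=du - signalled by the affix -vuk
check: pafvukzome -> pavvugzome -> pavvugzome
lemma: paf; CLASS=gu; TOR=du; ASPECT=du


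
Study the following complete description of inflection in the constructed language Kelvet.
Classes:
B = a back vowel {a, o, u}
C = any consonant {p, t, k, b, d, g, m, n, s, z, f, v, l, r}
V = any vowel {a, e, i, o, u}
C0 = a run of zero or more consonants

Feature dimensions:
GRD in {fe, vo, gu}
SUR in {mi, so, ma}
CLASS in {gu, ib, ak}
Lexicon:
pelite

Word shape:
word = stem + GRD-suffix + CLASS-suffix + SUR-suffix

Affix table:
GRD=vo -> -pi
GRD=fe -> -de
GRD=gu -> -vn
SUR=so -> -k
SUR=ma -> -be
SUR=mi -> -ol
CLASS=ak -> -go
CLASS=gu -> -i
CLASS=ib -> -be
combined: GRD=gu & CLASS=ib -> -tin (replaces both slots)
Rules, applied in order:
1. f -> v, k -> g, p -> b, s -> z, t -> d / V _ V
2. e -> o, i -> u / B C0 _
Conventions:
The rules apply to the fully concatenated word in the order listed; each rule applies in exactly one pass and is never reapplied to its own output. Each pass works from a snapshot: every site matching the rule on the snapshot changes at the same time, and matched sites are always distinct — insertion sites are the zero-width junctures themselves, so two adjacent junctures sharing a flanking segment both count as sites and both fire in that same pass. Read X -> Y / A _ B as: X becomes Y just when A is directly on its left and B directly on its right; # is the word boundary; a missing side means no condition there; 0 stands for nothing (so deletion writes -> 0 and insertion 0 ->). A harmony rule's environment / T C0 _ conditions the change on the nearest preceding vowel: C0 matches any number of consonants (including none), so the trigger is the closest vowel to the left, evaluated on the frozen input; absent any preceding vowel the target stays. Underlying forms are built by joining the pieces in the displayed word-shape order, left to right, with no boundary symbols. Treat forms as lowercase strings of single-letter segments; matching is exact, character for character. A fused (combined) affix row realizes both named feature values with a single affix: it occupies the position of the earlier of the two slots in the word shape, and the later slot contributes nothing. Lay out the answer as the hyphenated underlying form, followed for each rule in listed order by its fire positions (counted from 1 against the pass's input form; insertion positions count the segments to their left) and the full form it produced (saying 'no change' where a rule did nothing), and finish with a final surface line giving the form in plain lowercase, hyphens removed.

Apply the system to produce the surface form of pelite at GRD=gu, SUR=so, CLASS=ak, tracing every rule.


underlying: pelite-vn-go-k
1. f -> v, k -> g, p -> b, s -> z, t -> d / V _ V: fires at position(s) 5: pelidevngok
2. e -> o, i -> u / B C0 _: no change
surface: pelidevngok


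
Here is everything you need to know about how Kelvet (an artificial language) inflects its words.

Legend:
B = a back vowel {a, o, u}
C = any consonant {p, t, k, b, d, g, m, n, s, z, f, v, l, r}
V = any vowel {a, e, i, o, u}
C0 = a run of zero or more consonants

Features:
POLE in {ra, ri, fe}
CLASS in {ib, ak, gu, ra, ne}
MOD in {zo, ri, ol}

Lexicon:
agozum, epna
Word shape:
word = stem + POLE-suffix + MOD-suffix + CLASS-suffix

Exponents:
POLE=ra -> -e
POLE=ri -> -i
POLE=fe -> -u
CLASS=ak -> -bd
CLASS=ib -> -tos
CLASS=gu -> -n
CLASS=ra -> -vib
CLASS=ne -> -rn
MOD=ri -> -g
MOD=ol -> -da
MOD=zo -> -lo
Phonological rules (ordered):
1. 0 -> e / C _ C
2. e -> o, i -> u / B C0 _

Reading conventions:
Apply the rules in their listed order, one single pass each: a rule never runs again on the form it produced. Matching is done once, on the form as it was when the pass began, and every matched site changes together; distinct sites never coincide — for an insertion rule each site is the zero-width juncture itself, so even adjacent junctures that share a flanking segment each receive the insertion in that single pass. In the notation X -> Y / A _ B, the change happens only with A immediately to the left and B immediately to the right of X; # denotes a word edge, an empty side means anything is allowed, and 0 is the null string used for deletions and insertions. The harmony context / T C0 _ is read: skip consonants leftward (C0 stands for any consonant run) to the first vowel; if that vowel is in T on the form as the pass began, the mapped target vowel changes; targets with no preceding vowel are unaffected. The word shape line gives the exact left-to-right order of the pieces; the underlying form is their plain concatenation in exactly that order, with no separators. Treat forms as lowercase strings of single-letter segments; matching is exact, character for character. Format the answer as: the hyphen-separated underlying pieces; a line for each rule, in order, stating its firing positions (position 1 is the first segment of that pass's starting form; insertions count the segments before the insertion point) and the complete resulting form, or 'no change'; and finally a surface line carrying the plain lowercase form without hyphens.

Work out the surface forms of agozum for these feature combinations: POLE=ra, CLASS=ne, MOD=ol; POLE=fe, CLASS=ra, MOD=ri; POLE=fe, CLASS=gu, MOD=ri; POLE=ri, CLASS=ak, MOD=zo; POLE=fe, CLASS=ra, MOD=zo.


cell POLE=ra, CLASS=ne, MOD=ol:
underlying: agozum-e-da-rn
1. 0 -> e / C _ C: inserts after position(s) 10: agozumedaren
2. e -> o, i -> u / B C0 _: fires at position(s) 7, 11: agozumodaron
surface: agozumodaron

cell POLE=fe, CLASS=ra, MOD=ri:
underlying: agozum-u-g-vib
1. 0 -> e / C _ C: inserts after position(s) 8: agozumugevib
2. e -> o, i -> u / B C0 _: fires at position(s) 9: agozumugovib
surface: agozumugovib

cell POLE=fe, CLASS=gu, MOD=ri:
underlying: agozum-u-g-n
1. 0 -> e / C _ C: inserts after position(s) 8: agozumugen
2. e -> o, i -> u / B C0 _: fires at position(s) 9: agozumugon
surface: agozumugon

cell POLE=ri, CLASS=ak, MOD=zo:
underlying: agozum-i-lo-bd
1. 0 -> e / C _ C: inserts after position(s) 10: agozumilobed
2. e -> o, i -> u / B C0 _: fires at position(s) 7, 11: agozumulobod
surface: agozumulobod

cell POLE=fe, CLASS=ra, MOD=zo:
underlying: agozum-u-lo-vib
1. 0 -> e / C _ C: no change
2. e -> o, i -> u / B C0 _: fires at position(s) 11: agozumulovub
surface: agozumulovub


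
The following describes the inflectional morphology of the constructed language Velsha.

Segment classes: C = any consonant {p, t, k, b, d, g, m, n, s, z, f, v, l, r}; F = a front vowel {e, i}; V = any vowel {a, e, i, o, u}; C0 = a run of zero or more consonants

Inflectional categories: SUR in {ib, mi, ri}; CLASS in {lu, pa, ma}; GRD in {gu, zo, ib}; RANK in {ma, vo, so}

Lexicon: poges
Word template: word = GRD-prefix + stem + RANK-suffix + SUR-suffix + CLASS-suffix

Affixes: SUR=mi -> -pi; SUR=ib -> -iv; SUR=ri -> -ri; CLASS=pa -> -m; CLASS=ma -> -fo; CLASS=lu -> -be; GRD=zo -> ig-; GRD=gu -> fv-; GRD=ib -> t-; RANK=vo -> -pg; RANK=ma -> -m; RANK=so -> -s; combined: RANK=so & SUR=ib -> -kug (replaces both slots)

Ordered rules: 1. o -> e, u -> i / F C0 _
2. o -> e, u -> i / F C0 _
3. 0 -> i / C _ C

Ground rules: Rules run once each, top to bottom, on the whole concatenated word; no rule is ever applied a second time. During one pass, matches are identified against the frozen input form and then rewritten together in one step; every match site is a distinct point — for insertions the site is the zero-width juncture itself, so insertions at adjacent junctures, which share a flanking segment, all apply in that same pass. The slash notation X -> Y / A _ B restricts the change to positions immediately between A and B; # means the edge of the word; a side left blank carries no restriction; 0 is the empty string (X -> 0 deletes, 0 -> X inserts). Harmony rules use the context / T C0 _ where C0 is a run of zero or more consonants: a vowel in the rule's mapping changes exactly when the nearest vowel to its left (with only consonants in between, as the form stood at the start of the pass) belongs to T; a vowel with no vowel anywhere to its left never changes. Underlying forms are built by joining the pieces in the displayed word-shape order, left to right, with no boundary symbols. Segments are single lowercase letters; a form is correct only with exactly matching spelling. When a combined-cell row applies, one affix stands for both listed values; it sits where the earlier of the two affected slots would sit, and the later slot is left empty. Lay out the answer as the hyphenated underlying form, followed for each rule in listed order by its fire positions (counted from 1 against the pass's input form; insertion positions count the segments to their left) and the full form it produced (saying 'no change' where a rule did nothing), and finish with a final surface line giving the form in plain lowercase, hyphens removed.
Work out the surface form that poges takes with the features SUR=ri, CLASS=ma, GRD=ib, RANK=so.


underlying: t-poges-s-ri-fo
1. o -> e, u -> i / F C0 _: fires at position(s) 11: tpogessrife
2. o -> e, u -> i / F C0 _: no change
3. 0 -> i / C _ C: inserts after position(s) 1, 6, 7: tipogesisirife
surface: tipogesisirife


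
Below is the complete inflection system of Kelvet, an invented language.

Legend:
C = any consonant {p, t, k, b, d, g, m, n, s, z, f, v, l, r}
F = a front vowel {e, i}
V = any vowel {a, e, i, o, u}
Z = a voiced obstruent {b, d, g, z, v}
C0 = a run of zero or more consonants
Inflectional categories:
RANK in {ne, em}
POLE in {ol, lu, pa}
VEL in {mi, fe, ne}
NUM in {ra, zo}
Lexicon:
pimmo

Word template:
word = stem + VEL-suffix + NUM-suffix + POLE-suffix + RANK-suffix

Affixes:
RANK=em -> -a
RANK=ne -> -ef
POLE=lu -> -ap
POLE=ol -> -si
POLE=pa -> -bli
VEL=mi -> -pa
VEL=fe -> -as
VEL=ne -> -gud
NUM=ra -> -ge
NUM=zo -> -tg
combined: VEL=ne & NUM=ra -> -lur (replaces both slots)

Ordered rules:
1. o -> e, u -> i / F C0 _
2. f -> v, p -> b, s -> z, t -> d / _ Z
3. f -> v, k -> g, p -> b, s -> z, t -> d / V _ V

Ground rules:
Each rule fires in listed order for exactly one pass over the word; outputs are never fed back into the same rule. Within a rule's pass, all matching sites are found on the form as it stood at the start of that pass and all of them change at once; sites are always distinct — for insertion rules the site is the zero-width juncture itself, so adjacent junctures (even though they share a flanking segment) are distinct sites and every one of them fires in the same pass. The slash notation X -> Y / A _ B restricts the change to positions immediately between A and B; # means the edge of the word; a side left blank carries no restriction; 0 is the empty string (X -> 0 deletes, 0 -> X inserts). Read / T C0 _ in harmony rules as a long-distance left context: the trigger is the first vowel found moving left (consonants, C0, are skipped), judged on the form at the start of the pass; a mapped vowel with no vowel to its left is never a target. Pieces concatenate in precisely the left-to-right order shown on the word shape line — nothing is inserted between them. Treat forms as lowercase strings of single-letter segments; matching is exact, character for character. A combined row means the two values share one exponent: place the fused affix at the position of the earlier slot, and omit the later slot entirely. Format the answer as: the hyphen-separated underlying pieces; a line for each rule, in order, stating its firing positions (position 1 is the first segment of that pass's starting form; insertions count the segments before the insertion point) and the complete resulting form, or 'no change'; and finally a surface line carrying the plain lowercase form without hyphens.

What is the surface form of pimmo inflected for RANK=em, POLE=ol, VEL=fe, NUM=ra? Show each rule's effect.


underlying: pimmo-as-ge-si-a
1. o -> e, u -> i / F C0 _: fires at position(s) 5: pimmeasgesia
2. f -> v, p -> b, s -> z, t -> d / _ Z: fires at position(s) 7: pimmeazgesia
3. f -> v, k -> g, p -> b, s -> z, t -> d / V _ V: fires at position(s) 10: pimmeazgezia
surface: pimmeazgezia


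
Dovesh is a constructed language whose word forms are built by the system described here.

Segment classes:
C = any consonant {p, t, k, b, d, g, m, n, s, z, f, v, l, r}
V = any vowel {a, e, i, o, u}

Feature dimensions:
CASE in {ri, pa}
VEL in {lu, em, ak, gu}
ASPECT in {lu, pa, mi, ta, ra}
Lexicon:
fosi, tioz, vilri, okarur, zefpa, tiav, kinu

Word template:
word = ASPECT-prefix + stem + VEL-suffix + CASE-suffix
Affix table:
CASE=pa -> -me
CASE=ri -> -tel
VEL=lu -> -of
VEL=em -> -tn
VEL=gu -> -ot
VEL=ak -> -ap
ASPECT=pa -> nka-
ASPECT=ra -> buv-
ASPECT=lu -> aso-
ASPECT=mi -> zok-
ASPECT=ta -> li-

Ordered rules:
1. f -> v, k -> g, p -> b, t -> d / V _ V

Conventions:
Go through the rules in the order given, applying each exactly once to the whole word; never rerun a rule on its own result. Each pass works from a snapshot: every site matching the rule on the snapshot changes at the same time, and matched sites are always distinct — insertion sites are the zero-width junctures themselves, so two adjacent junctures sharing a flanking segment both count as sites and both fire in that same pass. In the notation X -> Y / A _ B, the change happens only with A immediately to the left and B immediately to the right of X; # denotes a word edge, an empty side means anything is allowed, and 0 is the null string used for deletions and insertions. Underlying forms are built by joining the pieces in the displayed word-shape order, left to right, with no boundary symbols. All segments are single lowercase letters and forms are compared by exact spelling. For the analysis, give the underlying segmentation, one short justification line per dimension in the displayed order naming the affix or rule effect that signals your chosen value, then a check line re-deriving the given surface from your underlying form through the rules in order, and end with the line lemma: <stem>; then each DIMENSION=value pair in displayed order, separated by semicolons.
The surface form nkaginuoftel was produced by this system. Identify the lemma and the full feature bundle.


underlying: nka-kinu-of-tel
CASE=ri - signalled by the affix -tel
VEL=lu - signalled by the affix -of
ASPECT=pa - signalled by the affix nka-
check: nkakinuoftel -> nkaginuoftel
lemma: kinu; CASE=ri; VEL=lu; ASPECT=pa


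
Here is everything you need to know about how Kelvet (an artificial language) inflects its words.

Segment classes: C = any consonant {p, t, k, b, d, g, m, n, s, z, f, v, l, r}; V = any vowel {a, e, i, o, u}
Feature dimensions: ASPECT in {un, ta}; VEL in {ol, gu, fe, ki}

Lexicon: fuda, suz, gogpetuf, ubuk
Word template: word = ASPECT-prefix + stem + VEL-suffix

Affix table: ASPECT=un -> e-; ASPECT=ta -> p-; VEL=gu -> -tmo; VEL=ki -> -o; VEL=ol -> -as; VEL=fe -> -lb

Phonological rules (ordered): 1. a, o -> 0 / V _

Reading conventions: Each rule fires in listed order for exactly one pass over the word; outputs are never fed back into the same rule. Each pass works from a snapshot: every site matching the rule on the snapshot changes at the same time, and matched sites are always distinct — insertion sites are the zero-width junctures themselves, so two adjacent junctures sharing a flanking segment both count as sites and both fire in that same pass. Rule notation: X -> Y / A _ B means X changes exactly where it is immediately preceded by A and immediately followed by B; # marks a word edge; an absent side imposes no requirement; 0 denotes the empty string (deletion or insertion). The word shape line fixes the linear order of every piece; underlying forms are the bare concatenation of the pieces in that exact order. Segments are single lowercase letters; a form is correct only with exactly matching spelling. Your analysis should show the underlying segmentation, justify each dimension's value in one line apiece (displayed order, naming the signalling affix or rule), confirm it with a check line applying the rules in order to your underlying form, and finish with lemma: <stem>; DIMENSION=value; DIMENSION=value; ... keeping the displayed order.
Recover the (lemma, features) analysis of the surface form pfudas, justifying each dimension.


underlying: p-fuda-as
ASPECT=ta - signalled by the affix p-
VEL=ol - signalled by the affix -as
check: pfudaas -> pfudas
lemma: fuda; ASPECT=ta; VEL=ol


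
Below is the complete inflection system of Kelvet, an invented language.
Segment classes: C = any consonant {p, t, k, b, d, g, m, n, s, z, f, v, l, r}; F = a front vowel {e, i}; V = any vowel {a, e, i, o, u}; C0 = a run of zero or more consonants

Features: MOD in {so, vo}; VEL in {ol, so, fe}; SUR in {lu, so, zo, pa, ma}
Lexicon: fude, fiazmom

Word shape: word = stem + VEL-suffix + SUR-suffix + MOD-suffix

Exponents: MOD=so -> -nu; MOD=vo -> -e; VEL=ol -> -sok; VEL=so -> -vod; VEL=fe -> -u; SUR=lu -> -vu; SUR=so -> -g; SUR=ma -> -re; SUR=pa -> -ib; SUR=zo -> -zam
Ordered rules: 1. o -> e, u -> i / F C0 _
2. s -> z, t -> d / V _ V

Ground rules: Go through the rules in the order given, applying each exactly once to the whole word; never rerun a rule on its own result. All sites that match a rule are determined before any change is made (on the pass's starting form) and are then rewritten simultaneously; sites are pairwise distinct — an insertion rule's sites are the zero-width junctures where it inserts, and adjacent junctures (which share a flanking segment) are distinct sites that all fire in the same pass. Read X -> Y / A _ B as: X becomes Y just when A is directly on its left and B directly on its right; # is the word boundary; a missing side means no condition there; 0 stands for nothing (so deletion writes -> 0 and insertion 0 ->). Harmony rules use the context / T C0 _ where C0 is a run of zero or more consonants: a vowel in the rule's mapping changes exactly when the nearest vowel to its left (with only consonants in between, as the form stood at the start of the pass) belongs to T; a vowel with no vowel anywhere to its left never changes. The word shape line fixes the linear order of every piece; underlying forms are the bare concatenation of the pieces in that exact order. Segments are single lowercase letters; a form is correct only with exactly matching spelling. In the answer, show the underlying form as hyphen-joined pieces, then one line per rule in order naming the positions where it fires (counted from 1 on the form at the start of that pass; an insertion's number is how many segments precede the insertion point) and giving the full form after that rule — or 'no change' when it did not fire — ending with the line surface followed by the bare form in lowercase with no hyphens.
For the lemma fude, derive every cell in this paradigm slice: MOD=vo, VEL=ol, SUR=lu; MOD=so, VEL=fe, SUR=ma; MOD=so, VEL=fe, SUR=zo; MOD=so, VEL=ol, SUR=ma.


cell MOD=vo, VEL=ol, SUR=lu:
underlying: fude-sok-vu-e
1. o -> e, u -> i / F C0 _: fires at position(s) 6: fudesekvue
2. s -> z, t -> d / V _ V: fires at position(s) 5: fudezekvue
surface: fudezekvue

cell MOD=so, VEL=fe, SUR=ma:
underlying: fude-u-re-nu
1. o -> e, u -> i / F C0 _: fires at position(s) 5, 9: fudeireni
2. s -> z, t -> d / V _ V: no change
surface: fudeireni

cell MOD=so, VEL=fe, SUR=zo:
underlying: fude-u-zam-nu
1. o -> e, u -> i / F C0 _: fires at position(s) 5: fudeizamnu
2. s -> z, t -> d / V _ V: no change
surface: fudeizamnu

cell MOD=so, VEL=ol, SUR=ma:
underlying: fude-sok-re-nu
1. o -> e, u -> i / F C0 _: fires at position(s) 6, 11: fudesekreni
2. s -> z, t -> d / V _ V: fires at position(s) 5: fudezekreni
surface: fudezekreni


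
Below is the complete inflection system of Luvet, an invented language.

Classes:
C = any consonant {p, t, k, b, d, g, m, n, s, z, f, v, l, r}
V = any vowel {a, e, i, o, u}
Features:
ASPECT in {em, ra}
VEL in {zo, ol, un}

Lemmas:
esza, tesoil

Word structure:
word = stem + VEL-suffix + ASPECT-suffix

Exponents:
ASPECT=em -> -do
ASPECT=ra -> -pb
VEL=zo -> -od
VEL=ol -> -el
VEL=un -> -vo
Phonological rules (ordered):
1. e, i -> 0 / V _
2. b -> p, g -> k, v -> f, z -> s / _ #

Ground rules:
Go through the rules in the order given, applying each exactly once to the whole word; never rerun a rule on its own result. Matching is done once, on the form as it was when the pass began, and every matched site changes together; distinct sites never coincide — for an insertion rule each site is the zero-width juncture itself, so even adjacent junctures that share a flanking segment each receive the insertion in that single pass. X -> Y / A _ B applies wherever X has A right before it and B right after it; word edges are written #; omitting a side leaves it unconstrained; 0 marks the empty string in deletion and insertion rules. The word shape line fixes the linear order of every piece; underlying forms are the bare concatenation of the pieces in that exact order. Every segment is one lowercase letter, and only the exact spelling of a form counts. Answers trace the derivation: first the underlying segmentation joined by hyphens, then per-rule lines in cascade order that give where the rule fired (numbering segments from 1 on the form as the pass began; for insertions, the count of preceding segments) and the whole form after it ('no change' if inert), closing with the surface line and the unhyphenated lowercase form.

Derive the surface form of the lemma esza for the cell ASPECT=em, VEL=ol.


underlying: esza-el-do
1. e, i -> 0 / V _: fires at position(s) 5: eszaldo
2. b -> p, g -> k, v -> f, z -> s / _ #: no change
surface: eszaldo
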